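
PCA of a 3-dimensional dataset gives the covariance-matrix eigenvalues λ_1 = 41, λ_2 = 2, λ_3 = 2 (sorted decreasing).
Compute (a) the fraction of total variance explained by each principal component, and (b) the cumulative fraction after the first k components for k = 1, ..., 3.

Step 1 — total variance = trace(Sigma) = Σ λ_i = 41 + 2 + 2 = 45.

Step 2 — fraction explained by component i = λ_i / Σ λ:
  PC1: 41/45 = 0.9111
  PC2: 2/45 = 0.0444
  PC3: 2/45 = 0.0444

Step 3 — cumulative fraction after k components = (λ_1 + ... + λ_k) / Σ λ:
  k = 1: 41/45 = 0.9111
  k = 2: (41 + 2)/45 = 43/45 = 0.9556
  k = 3: (41 + 2 + 2)/45 = 45/45 = 1

Summary (fraction, with percent):

explained: PC1 0.9111 (91.11%), PC2 0.0444 (4.44%), PC3 0.0444 (4.44%);  cumulative: 0.9111, 0.9556, 1


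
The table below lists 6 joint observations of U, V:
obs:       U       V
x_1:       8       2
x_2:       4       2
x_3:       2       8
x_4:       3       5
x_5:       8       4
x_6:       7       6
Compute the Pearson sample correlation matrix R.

Step 1 — column means:
  mean(U) = (8 + 4 + 2 + 3 + 8 + 7) / 6 = 32/6 = 5.3333
  mean(V) = (2 + 2 + 8 + 5 + 4 + 6) / 6 = 27/6 = 4.5

Step 2 — sample variances and covariances s[i,j] = (1/(n-1)) · Σ_k (x_{k,i} - mean_i) · (x_{k,j} - mean_j), with n-1 = 5:
  s[U,U] = ((2.6667)·(2.6667) + (-1.3333)·(-1.3333) + (-3.3333)·(-3.3333) + (-2.3333)·(-2.3333) + (2.6667)·(2.6667) + (1.6667)·(1.6667)) / 5 = 35.3333/5 = 7.0667
  s[U,V] = ((2.6667)·(-2.5) + (-1.3333)·(-2.5) + (-3.3333)·(3.5) + (-2.3333)·(0.5) + (2.6667)·(-0.5) + (1.6667)·(1.5)) / 5 = -15/5 = -3
  s[V,V] = ((-2.5)·(-2.5) + (-2.5)·(-2.5) + (3.5)·(3.5) + (0.5)·(0.5) + (-0.5)·(-0.5) + (1.5)·(1.5)) / 5 = 27.5/5 = 5.5
  Sample standard deviations s_i = √(s[i,i]):
  s(U) = √(7.0667) = 2.6583
  s(V) = √(5.5) = 2.3452

Step 3 — r_{ij} = s_{ij} / (s_i · s_j):
  r[U,U] = 1 (diagonal).
  r[U,V] = -3 / (2.6583 · 2.3452) = -3 / 6.2343 = -0.4812
  r[V,V] = 1 (diagonal).

R is symmetric with unit diagonal. Assembling:

R = [[1, -0.4812],
 [-0.4812, 1]]


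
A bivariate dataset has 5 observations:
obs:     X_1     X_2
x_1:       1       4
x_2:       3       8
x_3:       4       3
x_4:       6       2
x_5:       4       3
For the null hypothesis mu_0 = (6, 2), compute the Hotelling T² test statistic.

Step 1 — sample mean vector:
  mean(X_1) = (1 + 3 + 4 + 6 + 4) / 5 = 18/5 = 3.6
  mean(X_2) = (4 + 8 + 3 + 2 + 3) / 5 = 20/5 = 4
  x̄ = (3.6, 4),  deviation x̄ - mu_0 = (3.6, 4) - (6, 2) = (-2.4, 2).

Step 2 — sample covariance matrix, S[i,j] = (1/(n-1)) · Σ_k (x_{k,i} - mean_i) · (x_{k,j} - mean_j), divisor n-1 = 4:
  S[X_1,X_1] = ((-2.6)·(-2.6) + (-0.6)·(-0.6) + (0.4)·(0.4) + (2.4)·(2.4) + (0.4)·(0.4)) / 4 = 13.2/4 = 3.3
  S[X_1,X_2] = ((-2.6)·(0) + (-0.6)·(4) + (0.4)·(-1) + (2.4)·(-2) + (0.4)·(-1)) / 4 = -8/4 = -2
  S[X_2,X_2] = ((0)·(0) + (4)·(4) + (-1)·(-1) + (-2)·(-2) + (-1)·(-1)) / 4 = 22/4 = 5.5
  S = [[3.3, -2],
 [-2, 5.5]].

Step 3 — invert S. det(S) = 3.3·5.5 - (-2)² = 14.15.
  S^{-1} = (1/det) · [[d, -b], [-b, a]] = [[0.3887, 0.1413],
 [0.1413, 0.2332]].

Step 4 — quadratic form (x̄ - mu_0)^T · S^{-1} · (x̄ - mu_0):
  S^{-1} · (x̄ - mu_0) = (-0.6502, 0.1272),
  (x̄ - mu_0)^T · [...] = (-2.4)·(-0.6502) + (2)·(0.1272) = 1.8148.

Step 5 — scale by n: T² = 5 · 1.8148 = 9.0742.

T² ≈ 9.0742


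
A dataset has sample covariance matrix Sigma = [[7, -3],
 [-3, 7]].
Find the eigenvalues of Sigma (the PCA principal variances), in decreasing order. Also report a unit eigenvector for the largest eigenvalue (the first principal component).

Step 1 — characteristic polynomial of 2×2 Sigma:
  det(Sigma - λI) = λ² - trace · λ + det = 0.
  trace = 7 + 7 = 14, det = 7·7 - (-3)² = 40.
Step 2 — discriminant:
  Δ = trace² - 4·det = 196 - 160 = 36.
Step 3 — eigenvalues:
  λ = (trace ± √Δ)/2 = (14 ± 6)/2,
  λ_1 = 10,  λ_2 = 4.

Step 4 — unit eigenvector for λ_1: solve (Sigma - λ_1 I)v = 0. First row:
  (7 - 10)·v_x + (-3)·v_y = 0, i.e. (-3)·v_x + (-3)·v_y = 0,
  so v ∝ (b, λ_1 - a) = (-3, 3); multiply by -1 so the first entry is positive: u = (3, -3).
  ||u|| = √((3)² + (-3)²) = √(18) ≈ 4.2426,
  v_1 = u/||u|| ≈ (0.7071, -0.7071) (||v_1|| = 1).

λ_1 = 10,  λ_2 = 4;  v_1 ≈ (0.7071, -0.7071)


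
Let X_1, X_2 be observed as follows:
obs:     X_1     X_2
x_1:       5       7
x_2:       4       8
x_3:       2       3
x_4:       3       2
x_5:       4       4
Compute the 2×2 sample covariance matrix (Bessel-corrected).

Step 1 — column means:
  mean(X_1) = (5 + 4 + 2 + 3 + 4) / 5 = 18/5 = 3.6
  mean(X_2) = (7 + 8 + 3 + 2 + 4) / 5 = 24/5 = 4.8

Step 2 — sample covariance S[i,j] = (1/(n-1)) · Σ_k (x_{k,i} - mean_i) · (x_{k,j} - mean_j), with n-1 = 4.
  S[X_1,X_1] = ((1.4)·(1.4) + (0.4)·(0.4) + (-1.6)·(-1.6) + (-0.6)·(-0.6) + (0.4)·(0.4)) / 4 = 5.2/4 = 1.3
  S[X_1,X_2] = ((1.4)·(2.2) + (0.4)·(3.2) + (-1.6)·(-1.8) + (-0.6)·(-2.8) + (0.4)·(-0.8)) / 4 = 8.6/4 = 2.15
  S[X_2,X_2] = ((2.2)·(2.2) + (3.2)·(3.2) + (-1.8)·(-1.8) + (-2.8)·(-2.8) + (-0.8)·(-0.8)) / 4 = 26.8/4 = 6.7

S is symmetric (S[j,i] = S[i,j]). Assembling:

S = [[1.3, 2.15],
 [2.15, 6.7]]


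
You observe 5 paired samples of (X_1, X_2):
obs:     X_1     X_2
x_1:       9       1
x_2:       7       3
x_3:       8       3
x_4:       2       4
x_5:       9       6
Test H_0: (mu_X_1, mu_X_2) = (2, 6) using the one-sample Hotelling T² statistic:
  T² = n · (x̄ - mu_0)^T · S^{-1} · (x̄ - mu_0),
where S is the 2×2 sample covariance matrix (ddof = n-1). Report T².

Step 1 — sample mean vector:
  mean(X_1) = (9 + 7 + 8 + 2 + 9) / 5 = 35/5 = 7
  mean(X_2) = (1 + 3 + 3 + 4 + 6) / 5 = 17/5 = 3.4
  x̄ = (7, 3.4),  deviation x̄ - mu_0 = (7, 3.4) - (2, 6) = (5, -2.6).

Step 2 — sample covariance matrix, S[i,j] = (1/(n-1)) · Σ_k (x_{k,i} - mean_i) · (x_{k,j} - mean_j), divisor n-1 = 4:
  S[X_1,X_1] = ((2)·(2) + (0)·(0) + (1)·(1) + (-5)·(-5) + (2)·(2)) / 4 = 34/4 = 8.5
  S[X_1,X_2] = ((2)·(-2.4) + (0)·(-0.4) + (1)·(-0.4) + (-5)·(0.6) + (2)·(2.6)) / 4 = -3/4 = -0.75
  S[X_2,X_2] = ((-2.4)·(-2.4) + (-0.4)·(-0.4) + (-0.4)·(-0.4) + (0.6)·(0.6) + (2.6)·(2.6)) / 4 = 13.2/4 = 3.3
  S = [[8.5, -0.75],
 [-0.75, 3.3]].

Step 3 — invert S. det(S) = 8.5·3.3 - (-0.75)² = 27.4875.
  S^{-1} = (1/det) · [[d, -b], [-b, a]] = [[0.1201, 0.0273],
 [0.0273, 0.3092]].

Step 4 — quadratic form (x̄ - mu_0)^T · S^{-1} · (x̄ - mu_0):
  S^{-1} · (x̄ - mu_0) = (0.5293, -0.6676),
  (x̄ - mu_0)^T · [...] = (5)·(0.5293) + (-2.6)·(-0.6676) = 4.3824.

Step 5 — scale by n: T² = 5 · 4.3824 = 21.9118.

T² ≈ 21.9118


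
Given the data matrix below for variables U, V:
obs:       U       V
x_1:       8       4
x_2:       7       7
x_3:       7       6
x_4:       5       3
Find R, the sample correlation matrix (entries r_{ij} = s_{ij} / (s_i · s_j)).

Step 1 — column means:
  mean(U) = (8 + 7 + 7 + 5) / 4 = 27/4 = 6.75
  mean(V) = (4 + 7 + 6 + 3) / 4 = 20/4 = 5

Step 2 — sample variances and covariances s[i,j] = (1/(n-1)) · Σ_k (x_{k,i} - mean_i) · (x_{k,j} - mean_j), with n-1 = 3:
  s[U,U] = ((1.25)·(1.25) + (0.25)·(0.25) + (0.25)·(0.25) + (-1.75)·(-1.75)) / 3 = 4.75/3 = 1.5833
  s[U,V] = ((1.25)·(-1) + (0.25)·(2) + (0.25)·(1) + (-1.75)·(-2)) / 3 = 3/3 = 1
  s[V,V] = ((-1)·(-1) + (2)·(2) + (1)·(1) + (-2)·(-2)) / 3 = 10/3 = 3.3333
  Sample standard deviations s_i = √(s[i,i]):
  s(U) = √(1.5833) = 1.2583
  s(V) = √(3.3333) = 1.8257

Step 3 — r_{ij} = s_{ij} / (s_i · s_j):
  r[U,U] = 1 (diagonal).
  r[U,V] = 1 / (1.2583 · 1.8257) = 1 / 2.2973 = 0.4353
  r[V,V] = 1 (diagonal).

R is symmetric with unit diagonal. Assembling:

R = [[1, 0.4353],
 [0.4353, 1]]


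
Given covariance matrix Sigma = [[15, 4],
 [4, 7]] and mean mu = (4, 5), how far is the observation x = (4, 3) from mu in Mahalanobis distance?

Step 1 — centre the observation: (x - mu) = (0, -2).

Step 2 — invert Sigma. det(Sigma) = 15·7 - (4)² = 89.
  Sigma^{-1} = (1/det) · [[d, -b], [-b, a]] = [[0.0787, -0.0449],
 [-0.0449, 0.1685]].

Step 3 — form the quadratic (x - mu)^T · Sigma^{-1} · (x - mu):
  Sigma^{-1} · (x - mu) = (0.0899, -0.3371).
  (x - mu)^T · [Sigma^{-1} · (x - mu)] = (0)·(0.0899) + (-2)·(-0.3371) = 0.6742.

Step 4 — take square root: d = √(0.6742) ≈ 0.8211.

d(x, mu) = √(0.6742) ≈ 0.8211


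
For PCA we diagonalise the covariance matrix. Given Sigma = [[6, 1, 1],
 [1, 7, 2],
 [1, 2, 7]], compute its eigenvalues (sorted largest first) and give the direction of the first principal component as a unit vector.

Step 1 — characteristic polynomial p(λ) = det(λI - Sigma) = λ³ - tr·λ² + c_1·λ - det, where tr = trace, c_1 = sum of the principal 2×2 minors, det = det(Sigma):
  tr = 6 + 7 + 7 = 20,
  c_1 = (6·7 - (1)²) + (6·7 - (1)²) + (7·7 - (2)²) = 41 + 41 + 45 = 127,
  det = 6·(7·7 - (2)²) - (1)·((1)·7 - (2)·(1)) + (1)·((1)·(2) - 7·(1)) = 6·(45) - (1)·(5) + (1)·(-5) = 260.
  So p(λ) = λ³ - 20λ² + 127λ - 260.
Step 2 — look for an integer root (rational root theorem: any rational root is an integer divisor of 260). Testing λ = 5:
  p(5) = 125 - 500 + 635 - 260 = 0  ✓
  Dividing out (λ - 5): p(λ) = (λ - 5)(λ² - 15λ + 52).
Step 3 — remaining eigenvalues from the quadratic λ² - 15λ + 52 = 0:
  Δ = 15² - 4·52 = 225 - 208 = 17,  λ = (15 ± √17)/2 = (15 ± 4.1231)/2 ≈ 9.5616 or 5.4384.
  Sorted: λ_1 = 9.5616,  λ_2 = 5.4384,  λ_3 = 5  (check: sum = 20 = tr ✓).

Step 4 — unit eigenvector for λ_1 ≈ 9.5616: v spans the null space of (Sigma - λ_1 I), whose rows are
  r_1 = (-3.5616, 1, 1),  r_2 = (1, -2.5616, 2),  r_3 = (1, 2, -2.5616).
  v is orthogonal to every row, so take v ∝ r_1 × r_2 = ((1)·(2) - (1)·(-2.5616), (1)·(1) - (-3.5616)·(2), (-3.5616)·(-2.5616) - (1)·(1)) ≈ (4.5616, 8.1231, 8.1231).
  Let u = (4.5616, 8.1231, 8.1231).
  ||u|| = √((4.5616)² + (8.1231)² + (8.1231)²) = √(152.7775) ≈ 12.3603,  v_1 = u/||u|| ≈ (0.369, 0.6572, 0.6572) (||v_1|| = 1).

λ_1 = 9.5616,  λ_2 = 5.4384,  λ_3 = 5;  v_1 ≈ (0.369, 0.6572, 0.6572)


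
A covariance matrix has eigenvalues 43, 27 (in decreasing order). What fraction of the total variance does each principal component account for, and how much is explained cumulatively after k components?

Step 1 — total variance = trace(Sigma) = Σ λ_i = 43 + 27 = 70.

Step 2 — fraction explained by component i = λ_i / Σ λ:
  PC1: 43/70 = 0.6143
  PC2: 27/70 = 0.3857

Step 3 — cumulative fraction after k components = (λ_1 + ... + λ_k) / Σ λ:
  k = 1: 43/70 = 0.6143
  k = 2: (43 + 27)/70 = 70/70 = 1

Summary (fraction, with percent):

explained: PC1 0.6143 (61.43%), PC2 0.3857 (38.57%);  cumulative: 0.6143, 1


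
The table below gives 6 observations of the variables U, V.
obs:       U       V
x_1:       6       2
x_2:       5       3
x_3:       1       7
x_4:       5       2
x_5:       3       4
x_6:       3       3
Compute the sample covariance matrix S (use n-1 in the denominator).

Step 1 — column means:
  mean(U) = (6 + 5 + 1 + 5 + 3 + 3) / 6 = 23/6 = 3.8333
  mean(V) = (2 + 3 + 7 + 2 + 4 + 3) / 6 = 21/6 = 3.5

Step 2 — sample covariance S[i,j] = (1/(n-1)) · Σ_k (x_{k,i} - mean_i) · (x_{k,j} - mean_j), with n-1 = 5.
  S[U,U] = ((2.1667)·(2.1667) + (1.1667)·(1.1667) + (-2.8333)·(-2.8333) + (1.1667)·(1.1667) + (-0.8333)·(-0.8333) + (-0.8333)·(-0.8333)) / 5 = 16.8333/5 = 3.3667
  S[U,V] = ((2.1667)·(-1.5) + (1.1667)·(-0.5) + (-2.8333)·(3.5) + (1.1667)·(-1.5) + (-0.8333)·(0.5) + (-0.8333)·(-0.5)) / 5 = -15.5/5 = -3.1
  S[V,V] = ((-1.5)·(-1.5) + (-0.5)·(-0.5) + (3.5)·(3.5) + (-1.5)·(-1.5) + (0.5)·(0.5) + (-0.5)·(-0.5)) / 5 = 17.5/5 = 3.5

S is symmetric (S[j,i] = S[i,j]). Assembling:

S = [[3.3667, -3.1],
 [-3.1, 3.5]]


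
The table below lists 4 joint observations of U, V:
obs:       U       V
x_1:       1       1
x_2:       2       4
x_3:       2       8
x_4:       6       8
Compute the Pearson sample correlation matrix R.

Step 1 — column means:
  mean(U) = (1 + 2 + 2 + 6) / 4 = 11/4 = 2.75
  mean(V) = (1 + 4 + 8 + 8) / 4 = 21/4 = 5.25

Step 2 — sample variances and covariances s[i,j] = (1/(n-1)) · Σ_k (x_{k,i} - mean_i) · (x_{k,j} - mean_j), with n-1 = 3:
  s[U,U] = ((-1.75)·(-1.75) + (-0.75)·(-0.75) + (-0.75)·(-0.75) + (3.25)·(3.25)) / 3 = 14.75/3 = 4.9167
  s[U,V] = ((-1.75)·(-4.25) + (-0.75)·(-1.25) + (-0.75)·(2.75) + (3.25)·(2.75)) / 3 = 15.25/3 = 5.0833
  s[V,V] = ((-4.25)·(-4.25) + (-1.25)·(-1.25) + (2.75)·(2.75) + (2.75)·(2.75)) / 3 = 34.75/3 = 11.5833
  Sample standard deviations s_i = √(s[i,i]):
  s(U) = √(4.9167) = 2.2174
  s(V) = √(11.5833) = 3.4034

Step 3 — r_{ij} = s_{ij} / (s_i · s_j):
  r[U,U] = 1 (diagonal).
  r[U,V] = 5.0833 / (2.2174 · 3.4034) = 5.0833 / 7.5466 = 0.6736
  r[V,V] = 1 (diagonal).

R is symmetric with unit diagonal. Assembling:

R = [[1, 0.6736],
 [0.6736, 1]]


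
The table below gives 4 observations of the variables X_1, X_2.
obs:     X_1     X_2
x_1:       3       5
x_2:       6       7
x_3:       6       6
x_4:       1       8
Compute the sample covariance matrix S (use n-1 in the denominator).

Step 1 — column means:
  mean(X_1) = (3 + 6 + 6 + 1) / 4 = 16/4 = 4
  mean(X_2) = (5 + 7 + 6 + 8) / 4 = 26/4 = 6.5

Step 2 — sample covariance S[i,j] = (1/(n-1)) · Σ_k (x_{k,i} - mean_i) · (x_{k,j} - mean_j), with n-1 = 3.
  S[X_1,X_1] = ((-1)·(-1) + (2)·(2) + (2)·(2) + (-3)·(-3)) / 3 = 18/3 = 6
  S[X_1,X_2] = ((-1)·(-1.5) + (2)·(0.5) + (2)·(-0.5) + (-3)·(1.5)) / 3 = -3/3 = -1
  S[X_2,X_2] = ((-1.5)·(-1.5) + (0.5)·(0.5) + (-0.5)·(-0.5) + (1.5)·(1.5)) / 3 = 5/3 = 1.6667

S is symmetric (S[j,i] = S[i,j]). Assembling:

S = [[6, -1],
 [-1, 1.6667]]


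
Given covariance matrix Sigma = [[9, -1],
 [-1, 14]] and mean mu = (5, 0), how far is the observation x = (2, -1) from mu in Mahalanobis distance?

Step 1 — centre the observation: (x - mu) = (-3, -1).

Step 2 — invert Sigma. det(Sigma) = 9·14 - (-1)² = 125.
  Sigma^{-1} = (1/det) · [[d, -b], [-b, a]] = [[0.112, 0.008],
 [0.008, 0.072]].

Step 3 — form the quadratic (x - mu)^T · Sigma^{-1} · (x - mu):
  Sigma^{-1} · (x - mu) = (-0.344, -0.096).
  (x - mu)^T · [Sigma^{-1} · (x - mu)] = (-3)·(-0.344) + (-1)·(-0.096) = 1.128.

Step 4 — take square root: d = √(1.128) ≈ 1.0621.

d(x, mu) = √(1.128) ≈ 1.0621


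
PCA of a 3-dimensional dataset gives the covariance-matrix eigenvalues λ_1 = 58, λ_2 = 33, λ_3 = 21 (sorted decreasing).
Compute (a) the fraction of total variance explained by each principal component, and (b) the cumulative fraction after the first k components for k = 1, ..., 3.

Step 1 — total variance = trace(Sigma) = Σ λ_i = 58 + 33 + 21 = 112.

Step 2 — fraction explained by component i = λ_i / Σ λ:
  PC1: 58/112 = 0.5179
  PC2: 33/112 = 0.2946
  PC3: 21/112 = 0.1875

Step 3 — cumulative fraction after k components = (λ_1 + ... + λ_k) / Σ λ:
  k = 1: 58/112 = 0.5179
  k = 2: (58 + 33)/112 = 91/112 = 0.8125
  k = 3: (58 + 33 + 21)/112 = 112/112 = 1

Summary (fraction, with percent):

explained: PC1 0.5179 (51.79%), PC2 0.2946 (29.46%), PC3 0.1875 (18.75%);  cumulative: 0.5179, 0.8125, 1


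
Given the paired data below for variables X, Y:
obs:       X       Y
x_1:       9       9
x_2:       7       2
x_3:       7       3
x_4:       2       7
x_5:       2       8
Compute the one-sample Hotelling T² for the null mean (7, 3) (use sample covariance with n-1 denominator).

Step 1 — sample mean vector:
  mean(X) = (9 + 7 + 7 + 2 + 2) / 5 = 27/5 = 5.4
  mean(Y) = (9 + 2 + 3 + 7 + 8) / 5 = 29/5 = 5.8
  x̄ = (5.4, 5.8),  deviation x̄ - mu_0 = (5.4, 5.8) - (7, 3) = (-1.6, 2.8).

Step 2 — sample covariance matrix, S[i,j] = (1/(n-1)) · Σ_k (x_{k,i} - mean_i) · (x_{k,j} - mean_j), divisor n-1 = 4:
  S[X,X] = ((3.6)·(3.6) + (1.6)·(1.6) + (1.6)·(1.6) + (-3.4)·(-3.4) + (-3.4)·(-3.4)) / 4 = 41.2/4 = 10.3
  S[X,Y] = ((3.6)·(3.2) + (1.6)·(-3.8) + (1.6)·(-2.8) + (-3.4)·(1.2) + (-3.4)·(2.2)) / 4 = -10.6/4 = -2.65
  S[Y,Y] = ((3.2)·(3.2) + (-3.8)·(-3.8) + (-2.8)·(-2.8) + (1.2)·(1.2) + (2.2)·(2.2)) / 4 = 38.8/4 = 9.7
  S = [[10.3, -2.65],
 [-2.65, 9.7]].

Step 3 — invert S. det(S) = 10.3·9.7 - (-2.65)² = 92.8875.
  S^{-1} = (1/det) · [[d, -b], [-b, a]] = [[0.1044, 0.0285],
 [0.0285, 0.1109]].

Step 4 — quadratic form (x̄ - mu_0)^T · S^{-1} · (x̄ - mu_0):
  S^{-1} · (x̄ - mu_0) = (-0.0872, 0.2648),
  (x̄ - mu_0)^T · [...] = (-1.6)·(-0.0872) + (2.8)·(0.2648) = 0.8811.

Step 5 — scale by n: T² = 5 · 0.8811 = 4.4053.

T² ≈ 4.4053


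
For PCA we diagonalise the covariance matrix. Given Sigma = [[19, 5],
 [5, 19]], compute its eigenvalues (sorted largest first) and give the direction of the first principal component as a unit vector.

Step 1 — characteristic polynomial of 2×2 Sigma:
  det(Sigma - λI) = λ² - trace · λ + det = 0.
  trace = 19 + 19 = 38, det = 19·19 - (5)² = 336.
Step 2 — discriminant:
  Δ = trace² - 4·det = 1444 - 1344 = 100.
Step 3 — eigenvalues:
  λ = (trace ± √Δ)/2 = (38 ± 10)/2,
  λ_1 = 24,  λ_2 = 14.

Step 4 — unit eigenvector for λ_1: solve (Sigma - λ_1 I)v = 0. First row:
  (19 - 24)·v_x + (5)·v_y = 0, i.e. (-5)·v_x + (5)·v_y = 0,
  so v ∝ (b, λ_1 - a) = (5, 5) = u.
  ||u|| = √((5)² + (5)²) = √(50) ≈ 7.0711,
  v_1 = u/||u|| ≈ (0.7071, 0.7071) (||v_1|| = 1).

λ_1 = 24,  λ_2 = 14;  v_1 ≈ (0.7071, 0.7071)


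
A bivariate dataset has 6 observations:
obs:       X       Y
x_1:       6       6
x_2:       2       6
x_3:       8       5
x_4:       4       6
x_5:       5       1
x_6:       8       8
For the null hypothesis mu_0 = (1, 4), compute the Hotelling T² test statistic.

Step 1 — sample mean vector:
  mean(X) = (6 + 2 + 8 + 4 + 5 + 8) / 6 = 33/6 = 5.5
  mean(Y) = (6 + 6 + 5 + 6 + 1 + 8) / 6 = 32/6 = 5.3333
  x̄ = (5.5, 5.3333),  deviation x̄ - mu_0 = (5.5, 5.3333) - (1, 4) = (4.5, 1.3333).

Step 2 — sample covariance matrix, S[i,j] = (1/(n-1)) · Σ_k (x_{k,i} - mean_i) · (x_{k,j} - mean_j), divisor n-1 = 5:
  S[X,X] = ((0.5)·(0.5) + (-3.5)·(-3.5) + (2.5)·(2.5) + (-1.5)·(-1.5) + (-0.5)·(-0.5) + (2.5)·(2.5)) / 5 = 27.5/5 = 5.5
  S[X,Y] = ((0.5)·(0.6667) + (-3.5)·(0.6667) + (2.5)·(-0.3333) + (-1.5)·(0.6667) + (-0.5)·(-4.3333) + (2.5)·(2.6667)) / 5 = 5/5 = 1
  S[Y,Y] = ((0.6667)·(0.6667) + (0.6667)·(0.6667) + (-0.3333)·(-0.3333) + (0.6667)·(0.6667) + (-4.3333)·(-4.3333) + (2.6667)·(2.6667)) / 5 = 27.3333/5 = 5.4667
  S = [[5.5, 1],
 [1, 5.4667]].

Step 3 — invert S. det(S) = 5.5·5.4667 - (1)² = 29.0667.
  S^{-1} = (1/det) · [[d, -b], [-b, a]] = [[0.1881, -0.0344],
 [-0.0344, 0.1892]].

Step 4 — quadratic form (x̄ - mu_0)^T · S^{-1} · (x̄ - mu_0):
  S^{-1} · (x̄ - mu_0) = (0.8005, 0.0975),
  (x̄ - mu_0)^T · [...] = (4.5)·(0.8005) + (1.3333)·(0.0975) = 3.732.

Step 5 — scale by n: T² = 6 · 3.732 = 22.3922.

T² ≈ 22.3922


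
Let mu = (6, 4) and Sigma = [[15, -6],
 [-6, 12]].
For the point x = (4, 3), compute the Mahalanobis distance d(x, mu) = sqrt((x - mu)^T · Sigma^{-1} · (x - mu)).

Step 1 — centre the observation: (x - mu) = (-2, -1).

Step 2 — invert Sigma. det(Sigma) = 15·12 - (-6)² = 144.
  Sigma^{-1} = (1/det) · [[d, -b], [-b, a]] = [[0.0833, 0.0417],
 [0.0417, 0.1042]].

Step 3 — form the quadratic (x - mu)^T · Sigma^{-1} · (x - mu):
  Sigma^{-1} · (x - mu) = (-0.2083, -0.1875).
  (x - mu)^T · [Sigma^{-1} · (x - mu)] = (-2)·(-0.2083) + (-1)·(-0.1875) = 0.6042.

Step 4 — take square root: d = √(0.6042) ≈ 0.7773.

d(x, mu) = √(0.6042) ≈ 0.7773


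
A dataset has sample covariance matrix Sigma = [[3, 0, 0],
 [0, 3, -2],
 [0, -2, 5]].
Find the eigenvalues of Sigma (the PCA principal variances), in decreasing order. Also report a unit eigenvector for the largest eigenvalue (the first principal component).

Step 1 — characteristic polynomial p(λ) = det(λI - Sigma) = λ³ - tr·λ² + c_1·λ - det, where tr = trace, c_1 = sum of the principal 2×2 minors, det = det(Sigma):
  tr = 3 + 3 + 5 = 11,
  c_1 = (3·3 - (0)²) + (3·5 - (0)²) + (3·5 - (-2)²) = 9 + 15 + 11 = 35,
  det = 3·(3·5 - (-2)²) - (0)·((0)·5 - (-2)·(0)) + (0)·((0)·(-2) - 3·(0)) = 3·(11) - (0)·(0) + (0)·(0) = 33.
  So p(λ) = λ³ - 11λ² + 35λ - 33.
Step 2 — look for an integer root (rational root theorem: any rational root is an integer divisor of 33). Testing λ = 3:
  p(3) = 27 - 99 + 105 - 33 = 0  ✓
  Dividing out (λ - 3): p(λ) = (λ - 3)(λ² - 8λ + 11).
Step 3 — remaining eigenvalues from the quadratic λ² - 8λ + 11 = 0:
  Δ = 8² - 4·11 = 64 - 44 = 20,  λ = (8 ± √20)/2 = (8 ± 4.4721)/2 ≈ 6.2361 or 1.7639.
  Sorted: λ_1 = 6.2361,  λ_2 = 3,  λ_3 = 1.7639  (check: sum = 11 = tr ✓).

Step 4 — unit eigenvector for λ_1 ≈ 6.2361: v spans the null space of (Sigma - λ_1 I), whose rows are
  r_1 = (-3.2361, 0, 0),  r_2 = (0, -3.2361, -2),  r_3 = (0, -2, -1.2361).
  v is orthogonal to every row, so take v ∝ r_1 × r_2 = ((0)·(-2) - (0)·(-3.2361), (0)·(0) - (-3.2361)·(-2), (-3.2361)·(-3.2361) - (0)·(0)) ≈ (0, -6.4721, 10.4721).
  Rescale (multiply by -1 so the first nonzero entry is positive): u = (0, 6.4721, -10.4721).
  ||u|| = √((0)² + (6.4721)² + (-10.4721)²) = √(151.5542) ≈ 12.3107,  v_1 = u/||u|| ≈ (0, 0.5257, -0.8507) (||v_1|| = 1).

λ_1 = 6.2361,  λ_2 = 3,  λ_3 = 1.7639;  v_1 ≈ (0, 0.5257, -0.8507)


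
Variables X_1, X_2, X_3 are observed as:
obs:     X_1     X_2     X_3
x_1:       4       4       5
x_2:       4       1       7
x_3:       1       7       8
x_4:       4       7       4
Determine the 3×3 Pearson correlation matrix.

Step 1 — column means:
  mean(X_1) = (4 + 4 + 1 + 4) / 4 = 13/4 = 3.25
  mean(X_2) = (4 + 1 + 7 + 7) / 4 = 19/4 = 4.75
  mean(X_3) = (5 + 7 + 8 + 4) / 4 = 24/4 = 6

Step 2 — sample variances and covariances s[i,j] = (1/(n-1)) · Σ_k (x_{k,i} - mean_i) · (x_{k,j} - mean_j), with n-1 = 3:
  s[X_1,X_1] = ((0.75)·(0.75) + (0.75)·(0.75) + (-2.25)·(-2.25) + (0.75)·(0.75)) / 3 = 6.75/3 = 2.25
  s[X_1,X_2] = ((0.75)·(-0.75) + (0.75)·(-3.75) + (-2.25)·(2.25) + (0.75)·(2.25)) / 3 = -6.75/3 = -2.25
  s[X_1,X_3] = ((0.75)·(-1) + (0.75)·(1) + (-2.25)·(2) + (0.75)·(-2)) / 3 = -6/3 = -2
  s[X_2,X_2] = ((-0.75)·(-0.75) + (-3.75)·(-3.75) + (2.25)·(2.25) + (2.25)·(2.25)) / 3 = 24.75/3 = 8.25
  s[X_2,X_3] = ((-0.75)·(-1) + (-3.75)·(1) + (2.25)·(2) + (2.25)·(-2)) / 3 = -3/3 = -1
  s[X_3,X_3] = ((-1)·(-1) + (1)·(1) + (2)·(2) + (-2)·(-2)) / 3 = 10/3 = 3.3333
  Sample standard deviations s_i = √(s[i,i]):
  s(X_1) = √(2.25) = 1.5
  s(X_2) = √(8.25) = 2.8723
  s(X_3) = √(3.3333) = 1.8257

Step 3 — r_{ij} = s_{ij} / (s_i · s_j):
  r[X_1,X_1] = 1 (diagonal).
  r[X_1,X_2] = -2.25 / (1.5 · 2.8723) = -2.25 / 4.3084 = -0.5222
  r[X_1,X_3] = -2 / (1.5 · 1.8257) = -2 / 2.7386 = -0.7303
  r[X_2,X_2] = 1 (diagonal).
  r[X_2,X_3] = -1 / (2.8723 · 1.8257) = -1 / 5.244 = -0.1907
  r[X_3,X_3] = 1 (diagonal).

R is symmetric with unit diagonal. Assembling:

R = [[1, -0.5222, -0.7303],
 [-0.5222, 1, -0.1907],
 [-0.7303, -0.1907, 1]]


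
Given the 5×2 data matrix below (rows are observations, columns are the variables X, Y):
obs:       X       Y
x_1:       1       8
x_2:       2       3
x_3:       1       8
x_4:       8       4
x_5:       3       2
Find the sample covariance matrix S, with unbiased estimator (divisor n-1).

Step 1 — column means:
  mean(X) = (1 + 2 + 1 + 8 + 3) / 5 = 15/5 = 3
  mean(Y) = (8 + 3 + 8 + 4 + 2) / 5 = 25/5 = 5

Step 2 — sample covariance S[i,j] = (1/(n-1)) · Σ_k (x_{k,i} - mean_i) · (x_{k,j} - mean_j), with n-1 = 4.
  S[X,X] = ((-2)·(-2) + (-1)·(-1) + (-2)·(-2) + (5)·(5) + (0)·(0)) / 4 = 34/4 = 8.5
  S[X,Y] = ((-2)·(3) + (-1)·(-2) + (-2)·(3) + (5)·(-1) + (0)·(-3)) / 4 = -15/4 = -3.75
  S[Y,Y] = ((3)·(3) + (-2)·(-2) + (3)·(3) + (-1)·(-1) + (-3)·(-3)) / 4 = 32/4 = 8

S is symmetric (S[j,i] = S[i,j]). Assembling:

S = [[8.5, -3.75],
 [-3.75, 8]]


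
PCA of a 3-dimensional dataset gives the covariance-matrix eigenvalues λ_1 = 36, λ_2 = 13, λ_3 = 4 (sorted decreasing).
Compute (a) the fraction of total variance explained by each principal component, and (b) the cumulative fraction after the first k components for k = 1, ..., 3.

Step 1 — total variance = trace(Sigma) = Σ λ_i = 36 + 13 + 4 = 53.

Step 2 — fraction explained by component i = λ_i / Σ λ:
  PC1: 36/53 = 0.6792
  PC2: 13/53 = 0.2453
  PC3: 4/53 = 0.0755

Step 3 — cumulative fraction after k components = (λ_1 + ... + λ_k) / Σ λ:
  k = 1: 36/53 = 0.6792
  k = 2: (36 + 13)/53 = 49/53 = 0.9245
  k = 3: (36 + 13 + 4)/53 = 53/53 = 1

Summary (fraction, with percent):

explained: PC1 0.6792 (67.92%), PC2 0.2453 (24.53%), PC3 0.0755 (7.55%);  cumulative: 0.6792, 0.9245, 1


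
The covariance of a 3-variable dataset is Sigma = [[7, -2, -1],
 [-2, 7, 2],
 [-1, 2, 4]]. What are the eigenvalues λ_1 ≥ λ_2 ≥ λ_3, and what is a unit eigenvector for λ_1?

Step 1 — characteristic polynomial p(λ) = det(λI - Sigma) = λ³ - tr·λ² + c_1·λ - det, where tr = trace, c_1 = sum of the principal 2×2 minors, det = det(Sigma):
  tr = 7 + 7 + 4 = 18,
  c_1 = (7·7 - (-2)²) + (7·4 - (-1)²) + (7·4 - (2)²) = 45 + 27 + 24 = 96,
  det = 7·(7·4 - (2)²) - (-2)·((-2)·4 - (2)·(-1)) + (-1)·((-2)·(2) - 7·(-1)) = 7·(24) - (-2)·(-6) + (-1)·(3) = 153.
  So p(λ) = λ³ - 18λ² + 96λ - 153.
Step 2 — look for an integer root (rational root theorem: any rational root is an integer divisor of 153). Testing λ = 3:
  p(3) = 27 - 162 + 288 - 153 = 0  ✓
  Dividing out (λ - 3): p(λ) = (λ - 3)(λ² - 15λ + 51).
Step 3 — remaining eigenvalues from the quadratic λ² - 15λ + 51 = 0:
  Δ = 15² - 4·51 = 225 - 204 = 21,  λ = (15 ± √21)/2 = (15 ± 4.5826)/2 ≈ 9.7913 or 5.2087.
  Sorted: λ_1 = 9.7913,  λ_2 = 5.2087,  λ_3 = 3  (check: sum = 18 = tr ✓).

Step 4 — unit eigenvector for λ_1 ≈ 9.7913: v spans the null space of (Sigma - λ_1 I), whose rows are
  r_1 = (-2.7913, -2, -1),  r_2 = (-2, -2.7913, 2),  r_3 = (-1, 2, -5.7913).
  v is orthogonal to every row, so take v ∝ r_1 × r_2 = ((-2)·(2) - (-1)·(-2.7913), (-1)·(-2) - (-2.7913)·(2), (-2.7913)·(-2.7913) - (-2)·(-2)) ≈ (-6.7913, 7.5826, 3.7913).
  Rescale (multiply by -1 so the first nonzero entry is positive): u = (6.7913, -7.5826, -3.7913).
  ||u|| = √((6.7913)² + (-7.5826)² + (-3.7913)²) = √(117.9909) ≈ 10.8624,  v_1 = u/||u|| ≈ (0.6252, -0.6981, -0.349) (||v_1|| = 1).

λ_1 = 9.7913,  λ_2 = 5.2087,  λ_3 = 3;  v_1 ≈ (0.6252, -0.6981, -0.349)


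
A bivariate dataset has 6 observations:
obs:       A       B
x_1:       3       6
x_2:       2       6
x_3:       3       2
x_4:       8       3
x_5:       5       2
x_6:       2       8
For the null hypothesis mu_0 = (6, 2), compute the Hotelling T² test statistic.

Step 1 — sample mean vector:
  mean(A) = (3 + 2 + 3 + 8 + 5 + 2) / 6 = 23/6 = 3.8333
  mean(B) = (6 + 6 + 2 + 3 + 2 + 8) / 6 = 27/6 = 4.5
  x̄ = (3.8333, 4.5),  deviation x̄ - mu_0 = (3.8333, 4.5) - (6, 2) = (-2.1667, 2.5).

Step 2 — sample covariance matrix, S[i,j] = (1/(n-1)) · Σ_k (x_{k,i} - mean_i) · (x_{k,j} - mean_j), divisor n-1 = 5:
  S[A,A] = ((-0.8333)·(-0.8333) + (-1.8333)·(-1.8333) + (-0.8333)·(-0.8333) + (4.1667)·(4.1667) + (1.1667)·(1.1667) + (-1.8333)·(-1.8333)) / 5 = 26.8333/5 = 5.3667
  S[A,B] = ((-0.8333)·(1.5) + (-1.8333)·(1.5) + (-0.8333)·(-2.5) + (4.1667)·(-1.5) + (1.1667)·(-2.5) + (-1.8333)·(3.5)) / 5 = -17.5/5 = -3.5
  S[B,B] = ((1.5)·(1.5) + (1.5)·(1.5) + (-2.5)·(-2.5) + (-1.5)·(-1.5) + (-2.5)·(-2.5) + (3.5)·(3.5)) / 5 = 31.5/5 = 6.3
  S = [[5.3667, -3.5],
 [-3.5, 6.3]].

Step 3 — invert S. det(S) = 5.3667·6.3 - (-3.5)² = 21.56.
  S^{-1} = (1/det) · [[d, -b], [-b, a]] = [[0.2922, 0.1623],
 [0.1623, 0.2489]].

Step 4 — quadratic form (x̄ - mu_0)^T · S^{-1} · (x̄ - mu_0):
  S^{-1} · (x̄ - mu_0) = (-0.2273, 0.2706),
  (x̄ - mu_0)^T · [...] = (-2.1667)·(-0.2273) + (2.5)·(0.2706) = 1.1688.

Step 5 — scale by n: T² = 6 · 1.1688 = 7.013.

T² ≈ 7.013


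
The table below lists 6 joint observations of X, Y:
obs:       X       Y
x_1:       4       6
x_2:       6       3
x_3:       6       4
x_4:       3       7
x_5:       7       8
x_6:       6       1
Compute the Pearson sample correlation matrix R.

Step 1 — column means:
  mean(X) = (4 + 6 + 6 + 3 + 7 + 6) / 6 = 32/6 = 5.3333
  mean(Y) = (6 + 3 + 4 + 7 + 8 + 1) / 6 = 29/6 = 4.8333

Step 2 — sample variances and covariances s[i,j] = (1/(n-1)) · Σ_k (x_{k,i} - mean_i) · (x_{k,j} - mean_j), with n-1 = 5:
  s[X,X] = ((-1.3333)·(-1.3333) + (0.6667)·(0.6667) + (0.6667)·(0.6667) + (-2.3333)·(-2.3333) + (1.6667)·(1.6667) + (0.6667)·(0.6667)) / 5 = 11.3333/5 = 2.2667
  s[X,Y] = ((-1.3333)·(1.1667) + (0.6667)·(-1.8333) + (0.6667)·(-0.8333) + (-2.3333)·(2.1667) + (1.6667)·(3.1667) + (0.6667)·(-3.8333)) / 5 = -5.6667/5 = -1.1333
  s[Y,Y] = ((1.1667)·(1.1667) + (-1.8333)·(-1.8333) + (-0.8333)·(-0.8333) + (2.1667)·(2.1667) + (3.1667)·(3.1667) + (-3.8333)·(-3.8333)) / 5 = 34.8333/5 = 6.9667
  Sample standard deviations s_i = √(s[i,i]):
  s(X) = √(2.2667) = 1.5055
  s(Y) = √(6.9667) = 2.6394

Step 3 — r_{ij} = s_{ij} / (s_i · s_j):
  r[X,X] = 1 (diagonal).
  r[X,Y] = -1.1333 / (1.5055 · 2.6394) = -1.1333 / 3.9738 = -0.2852
  r[Y,Y] = 1 (diagonal).

R is symmetric with unit diagonal. Assembling:

R = [[1, -0.2852],
 [-0.2852, 1]]


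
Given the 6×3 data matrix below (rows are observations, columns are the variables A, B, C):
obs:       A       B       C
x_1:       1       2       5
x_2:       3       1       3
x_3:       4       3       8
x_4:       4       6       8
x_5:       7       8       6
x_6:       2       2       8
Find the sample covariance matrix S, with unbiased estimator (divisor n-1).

Step 1 — column means:
  mean(A) = (1 + 3 + 4 + 4 + 7 + 2) / 6 = 21/6 = 3.5
  mean(B) = (2 + 1 + 3 + 6 + 8 + 2) / 6 = 22/6 = 3.6667
  mean(C) = (5 + 3 + 8 + 8 + 6 + 8) / 6 = 38/6 = 6.3333

Step 2 — sample covariance S[i,j] = (1/(n-1)) · Σ_k (x_{k,i} - mean_i) · (x_{k,j} - mean_j), with n-1 = 5.
  S[A,A] = ((-2.5)·(-2.5) + (-0.5)·(-0.5) + (0.5)·(0.5) + (0.5)·(0.5) + (3.5)·(3.5) + (-1.5)·(-1.5)) / 5 = 21.5/5 = 4.3
  S[A,B] = ((-2.5)·(-1.6667) + (-0.5)·(-2.6667) + (0.5)·(-0.6667) + (0.5)·(2.3333) + (3.5)·(4.3333) + (-1.5)·(-1.6667)) / 5 = 24/5 = 4.8
  S[A,C] = ((-2.5)·(-1.3333) + (-0.5)·(-3.3333) + (0.5)·(1.6667) + (0.5)·(1.6667) + (3.5)·(-0.3333) + (-1.5)·(1.6667)) / 5 = 3/5 = 0.6
  S[B,B] = ((-1.6667)·(-1.6667) + (-2.6667)·(-2.6667) + (-0.6667)·(-0.6667) + (2.3333)·(2.3333) + (4.3333)·(4.3333) + (-1.6667)·(-1.6667)) / 5 = 37.3333/5 = 7.4667
  S[B,C] = ((-1.6667)·(-1.3333) + (-2.6667)·(-3.3333) + (-0.6667)·(1.6667) + (2.3333)·(1.6667) + (4.3333)·(-0.3333) + (-1.6667)·(1.6667)) / 5 = 9.6667/5 = 1.9333
  S[C,C] = ((-1.3333)·(-1.3333) + (-3.3333)·(-3.3333) + (1.6667)·(1.6667) + (1.6667)·(1.6667) + (-0.3333)·(-0.3333) + (1.6667)·(1.6667)) / 5 = 21.3333/5 = 4.2667

S is symmetric (S[j,i] = S[i,j]). Assembling:

S = [[4.3, 4.8, 0.6],
 [4.8, 7.4667, 1.9333],
 [0.6, 1.9333, 4.2667]]


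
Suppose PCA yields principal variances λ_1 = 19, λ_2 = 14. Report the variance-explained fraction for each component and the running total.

Step 1 — total variance = trace(Sigma) = Σ λ_i = 19 + 14 = 33.

Step 2 — fraction explained by component i = λ_i / Σ λ:
  PC1: 19/33 = 0.5758
  PC2: 14/33 = 0.4242

Step 3 — cumulative fraction after k components = (λ_1 + ... + λ_k) / Σ λ:
  k = 1: 19/33 = 0.5758
  k = 2: (19 + 14)/33 = 33/33 = 1

Summary (fraction, with percent):

explained: PC1 0.5758 (57.58%), PC2 0.4242 (42.42%);  cumulative: 0.5758, 1


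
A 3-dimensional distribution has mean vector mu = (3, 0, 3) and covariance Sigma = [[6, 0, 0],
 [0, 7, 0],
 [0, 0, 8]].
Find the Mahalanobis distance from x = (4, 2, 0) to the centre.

Step 1 — centre the observation: (x - mu) = (1, 2, -3).

Step 2 — invert Sigma (cofactor / det for 3×3, or solve directly):
  Sigma^{-1} = [[0.1667, 0, 0],
 [0, 0.1429, 0],
 [0, 0, 0.125]].

Step 3 — form the quadratic (x - mu)^T · Sigma^{-1} · (x - mu):
  Sigma^{-1} · (x - mu) = (0.1667, 0.2857, -0.375).
  (x - mu)^T · [Sigma^{-1} · (x - mu)] = (1)·(0.1667) + (2)·(0.2857) + (-3)·(-0.375) = 1.8631.

Step 4 — take square root: d = √(1.8631) ≈ 1.365.

d(x, mu) = √(1.8631) ≈ 1.365


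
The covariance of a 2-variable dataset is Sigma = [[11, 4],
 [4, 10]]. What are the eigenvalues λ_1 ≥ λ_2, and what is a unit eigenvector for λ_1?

Step 1 — characteristic polynomial of 2×2 Sigma:
  det(Sigma - λI) = λ² - trace · λ + det = 0.
  trace = 11 + 10 = 21, det = 11·10 - (4)² = 94.
Step 2 — discriminant:
  Δ = trace² - 4·det = 441 - 376 = 65.
Step 3 — eigenvalues:
  λ = (trace ± √Δ)/2 = (21 ± 8.0623)/2,
  λ_1 = 14.5311,  λ_2 = 6.4689.

Step 4 — unit eigenvector for λ_1: solve (Sigma - λ_1 I)v = 0. First row:
  (11 - 14.5311)·v_x + (4)·v_y = 0, i.e. (-3.5311)·v_x + (4)·v_y = 0,
  so v ∝ (b, λ_1 - a) = (4, 3.5311) = u.
  ||u|| = √((4)² + (3.5311)²) = √(28.4689) ≈ 5.3356,
  v_1 = u/||u|| ≈ (0.7497, 0.6618) (||v_1|| = 1).

λ_1 = 14.5311,  λ_2 = 6.4689;  v_1 ≈ (0.7497, 0.6618)


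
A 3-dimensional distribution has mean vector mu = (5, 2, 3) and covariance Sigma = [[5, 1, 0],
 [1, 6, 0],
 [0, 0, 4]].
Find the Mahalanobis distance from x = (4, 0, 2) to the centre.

Step 1 — centre the observation: (x - mu) = (-1, -2, -1).

Step 2 — invert Sigma (cofactor / det for 3×3, or solve directly):
  Sigma^{-1} = [[0.2069, -0.0345, 0],
 [-0.0345, 0.1724, 0],
 [0, 0, 0.25]].

Step 3 — form the quadratic (x - mu)^T · Sigma^{-1} · (x - mu):
  Sigma^{-1} · (x - mu) = (-0.1379, -0.3103, -0.25).
  (x - mu)^T · [Sigma^{-1} · (x - mu)] = (-1)·(-0.1379) + (-2)·(-0.3103) + (-1)·(-0.25) = 1.0086.

Step 4 — take square root: d = √(1.0086) ≈ 1.0043.

d(x, mu) = √(1.0086) ≈ 1.0043


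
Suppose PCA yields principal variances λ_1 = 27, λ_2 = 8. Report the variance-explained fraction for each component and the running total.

Step 1 — total variance = trace(Sigma) = Σ λ_i = 27 + 8 = 35.

Step 2 — fraction explained by component i = λ_i / Σ λ:
  PC1: 27/35 = 0.7714
  PC2: 8/35 = 0.2286

Step 3 — cumulative fraction after k components = (λ_1 + ... + λ_k) / Σ λ:
  k = 1: 27/35 = 0.7714
  k = 2: (27 + 8)/35 = 35/35 = 1

Summary (fraction, with percent):

explained: PC1 0.7714 (77.14%), PC2 0.2286 (22.86%);  cumulative: 0.7714, 1


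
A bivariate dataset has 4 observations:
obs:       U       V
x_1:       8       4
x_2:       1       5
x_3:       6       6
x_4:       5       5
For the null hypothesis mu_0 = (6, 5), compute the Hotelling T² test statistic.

Step 1 — sample mean vector:
  mean(U) = (8 + 1 + 6 + 5) / 4 = 20/4 = 5
  mean(V) = (4 + 5 + 6 + 5) / 4 = 20/4 = 5
  x̄ = (5, 5),  deviation x̄ - mu_0 = (5, 5) - (6, 5) = (-1, 0).

Step 2 — sample covariance matrix, S[i,j] = (1/(n-1)) · Σ_k (x_{k,i} - mean_i) · (x_{k,j} - mean_j), divisor n-1 = 3:
  S[U,U] = ((3)·(3) + (-4)·(-4) + (1)·(1) + (0)·(0)) / 3 = 26/3 = 8.6667
  S[U,V] = ((3)·(-1) + (-4)·(0) + (1)·(1) + (0)·(0)) / 3 = -2/3 = -0.6667
  S[V,V] = ((-1)·(-1) + (0)·(0) + (1)·(1) + (0)·(0)) / 3 = 2/3 = 0.6667
  S = [[8.6667, -0.6667],
 [-0.6667, 0.6667]].

Step 3 — invert S. det(S) = 8.6667·0.6667 - (-0.6667)² = 5.3333.
  S^{-1} = (1/det) · [[d, -b], [-b, a]] = [[0.125, 0.125],
 [0.125, 1.625]].

Step 4 — quadratic form (x̄ - mu_0)^T · S^{-1} · (x̄ - mu_0):
  S^{-1} · (x̄ - mu_0) = (-0.125, -0.125),
  (x̄ - mu_0)^T · [...] = (-1)·(-0.125) + (0)·(-0.125) = 0.125.

Step 5 — scale by n: T² = 4 · 0.125 = 0.5.

T² ≈ 0.5


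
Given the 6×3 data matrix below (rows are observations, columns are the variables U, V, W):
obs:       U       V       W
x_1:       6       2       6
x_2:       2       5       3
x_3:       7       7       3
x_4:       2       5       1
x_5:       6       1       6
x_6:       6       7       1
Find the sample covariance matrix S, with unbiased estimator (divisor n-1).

Step 1 — column means:
  mean(U) = (6 + 2 + 7 + 2 + 6 + 6) / 6 = 29/6 = 4.8333
  mean(V) = (2 + 5 + 7 + 5 + 1 + 7) / 6 = 27/6 = 4.5
  mean(W) = (6 + 3 + 3 + 1 + 6 + 1) / 6 = 20/6 = 3.3333

Step 2 — sample covariance S[i,j] = (1/(n-1)) · Σ_k (x_{k,i} - mean_i) · (x_{k,j} - mean_j), with n-1 = 5.
  S[U,U] = ((1.1667)·(1.1667) + (-2.8333)·(-2.8333) + (2.1667)·(2.1667) + (-2.8333)·(-2.8333) + (1.1667)·(1.1667) + (1.1667)·(1.1667)) / 5 = 24.8333/5 = 4.9667
  S[U,V] = ((1.1667)·(-2.5) + (-2.8333)·(0.5) + (2.1667)·(2.5) + (-2.8333)·(0.5) + (1.1667)·(-3.5) + (1.1667)·(2.5)) / 5 = -1.5/5 = -0.3
  S[U,W] = ((1.1667)·(2.6667) + (-2.8333)·(-0.3333) + (2.1667)·(-0.3333) + (-2.8333)·(-2.3333) + (1.1667)·(2.6667) + (1.1667)·(-2.3333)) / 5 = 10.3333/5 = 2.0667
  S[V,V] = ((-2.5)·(-2.5) + (0.5)·(0.5) + (2.5)·(2.5) + (0.5)·(0.5) + (-3.5)·(-3.5) + (2.5)·(2.5)) / 5 = 31.5/5 = 6.3
  S[V,W] = ((-2.5)·(2.6667) + (0.5)·(-0.3333) + (2.5)·(-0.3333) + (0.5)·(-2.3333) + (-3.5)·(2.6667) + (2.5)·(-2.3333)) / 5 = -24/5 = -4.8
  S[W,W] = ((2.6667)·(2.6667) + (-0.3333)·(-0.3333) + (-0.3333)·(-0.3333) + (-2.3333)·(-2.3333) + (2.6667)·(2.6667) + (-2.3333)·(-2.3333)) / 5 = 25.3333/5 = 5.0667

S is symmetric (S[j,i] = S[i,j]). Assembling:

S = [[4.9667, -0.3, 2.0667],
 [-0.3, 6.3, -4.8],
 [2.0667, -4.8, 5.0667]]


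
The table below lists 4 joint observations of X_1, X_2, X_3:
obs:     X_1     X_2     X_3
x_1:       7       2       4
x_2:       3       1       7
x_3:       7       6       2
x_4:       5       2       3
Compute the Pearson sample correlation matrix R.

Step 1 — column means:
  mean(X_1) = (7 + 3 + 7 + 5) / 4 = 22/4 = 5.5
  mean(X_2) = (2 + 1 + 6 + 2) / 4 = 11/4 = 2.75
  mean(X_3) = (4 + 7 + 2 + 3) / 4 = 16/4 = 4

Step 2 — sample variances and covariances s[i,j] = (1/(n-1)) · Σ_k (x_{k,i} - mean_i) · (x_{k,j} - mean_j), with n-1 = 3:
  s[X_1,X_1] = ((1.5)·(1.5) + (-2.5)·(-2.5) + (1.5)·(1.5) + (-0.5)·(-0.5)) / 3 = 11/3 = 3.6667
  s[X_1,X_2] = ((1.5)·(-0.75) + (-2.5)·(-1.75) + (1.5)·(3.25) + (-0.5)·(-0.75)) / 3 = 8.5/3 = 2.8333
  s[X_1,X_3] = ((1.5)·(0) + (-2.5)·(3) + (1.5)·(-2) + (-0.5)·(-1)) / 3 = -10/3 = -3.3333
  s[X_2,X_2] = ((-0.75)·(-0.75) + (-1.75)·(-1.75) + (3.25)·(3.25) + (-0.75)·(-0.75)) / 3 = 14.75/3 = 4.9167
  s[X_2,X_3] = ((-0.75)·(0) + (-1.75)·(3) + (3.25)·(-2) + (-0.75)·(-1)) / 3 = -11/3 = -3.6667
  s[X_3,X_3] = ((0)·(0) + (3)·(3) + (-2)·(-2) + (-1)·(-1)) / 3 = 14/3 = 4.6667
  Sample standard deviations s_i = √(s[i,i]):
  s(X_1) = √(3.6667) = 1.9149
  s(X_2) = √(4.9167) = 2.2174
  s(X_3) = √(4.6667) = 2.1602

Step 3 — r_{ij} = s_{ij} / (s_i · s_j):
  r[X_1,X_1] = 1 (diagonal).
  r[X_1,X_2] = 2.8333 / (1.9149 · 2.2174) = 2.8333 / 4.2459 = 0.6673
  r[X_1,X_3] = -3.3333 / (1.9149 · 2.1602) = -3.3333 / 4.1366 = -0.8058
  r[X_2,X_2] = 1 (diagonal).
  r[X_2,X_3] = -3.6667 / (2.2174 · 2.1602) = -3.6667 / 4.79 = -0.7655
  r[X_3,X_3] = 1 (diagonal).

R is symmetric with unit diagonal. Assembling:

R = [[1, 0.6673, -0.8058],
 [0.6673, 1, -0.7655],
 [-0.8058, -0.7655, 1]]


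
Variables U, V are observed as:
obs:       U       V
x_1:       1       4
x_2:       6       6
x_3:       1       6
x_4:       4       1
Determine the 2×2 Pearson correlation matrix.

Step 1 — column means:
  mean(U) = (1 + 6 + 1 + 4) / 4 = 12/4 = 3
  mean(V) = (4 + 6 + 6 + 1) / 4 = 17/4 = 4.25

Step 2 — sample variances and covariances s[i,j] = (1/(n-1)) · Σ_k (x_{k,i} - mean_i) · (x_{k,j} - mean_j), with n-1 = 3:
  s[U,U] = ((-2)·(-2) + (3)·(3) + (-2)·(-2) + (1)·(1)) / 3 = 18/3 = 6
  s[U,V] = ((-2)·(-0.25) + (3)·(1.75) + (-2)·(1.75) + (1)·(-3.25)) / 3 = -1/3 = -0.3333
  s[V,V] = ((-0.25)·(-0.25) + (1.75)·(1.75) + (1.75)·(1.75) + (-3.25)·(-3.25)) / 3 = 16.75/3 = 5.5833
  Sample standard deviations s_i = √(s[i,i]):
  s(U) = √(6) = 2.4495
  s(V) = √(5.5833) = 2.3629

Step 3 — r_{ij} = s_{ij} / (s_i · s_j):
  r[U,U] = 1 (diagonal).
  r[U,V] = -0.3333 / (2.4495 · 2.3629) = -0.3333 / 5.7879 = -0.0576
  r[V,V] = 1 (diagonal).

R is symmetric with unit diagonal. Assembling:

R = [[1, -0.0576],
 [-0.0576, 1]]


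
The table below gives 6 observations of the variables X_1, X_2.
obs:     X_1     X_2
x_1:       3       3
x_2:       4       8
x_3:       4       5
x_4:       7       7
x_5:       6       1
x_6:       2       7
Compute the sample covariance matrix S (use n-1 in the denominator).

Step 1 — column means:
  mean(X_1) = (3 + 4 + 4 + 7 + 6 + 2) / 6 = 26/6 = 4.3333
  mean(X_2) = (3 + 8 + 5 + 7 + 1 + 7) / 6 = 31/6 = 5.1667

Step 2 — sample covariance S[i,j] = (1/(n-1)) · Σ_k (x_{k,i} - mean_i) · (x_{k,j} - mean_j), with n-1 = 5.
  S[X_1,X_1] = ((-1.3333)·(-1.3333) + (-0.3333)·(-0.3333) + (-0.3333)·(-0.3333) + (2.6667)·(2.6667) + (1.6667)·(1.6667) + (-2.3333)·(-2.3333)) / 5 = 17.3333/5 = 3.4667
  S[X_1,X_2] = ((-1.3333)·(-2.1667) + (-0.3333)·(2.8333) + (-0.3333)·(-0.1667) + (2.6667)·(1.8333) + (1.6667)·(-4.1667) + (-2.3333)·(1.8333)) / 5 = -4.3333/5 = -0.8667
  S[X_2,X_2] = ((-2.1667)·(-2.1667) + (2.8333)·(2.8333) + (-0.1667)·(-0.1667) + (1.8333)·(1.8333) + (-4.1667)·(-4.1667) + (1.8333)·(1.8333)) / 5 = 36.8333/5 = 7.3667

S is symmetric (S[j,i] = S[i,j]). Assembling:

S = [[3.4667, -0.8667],
 [-0.8667, 7.3667]]
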